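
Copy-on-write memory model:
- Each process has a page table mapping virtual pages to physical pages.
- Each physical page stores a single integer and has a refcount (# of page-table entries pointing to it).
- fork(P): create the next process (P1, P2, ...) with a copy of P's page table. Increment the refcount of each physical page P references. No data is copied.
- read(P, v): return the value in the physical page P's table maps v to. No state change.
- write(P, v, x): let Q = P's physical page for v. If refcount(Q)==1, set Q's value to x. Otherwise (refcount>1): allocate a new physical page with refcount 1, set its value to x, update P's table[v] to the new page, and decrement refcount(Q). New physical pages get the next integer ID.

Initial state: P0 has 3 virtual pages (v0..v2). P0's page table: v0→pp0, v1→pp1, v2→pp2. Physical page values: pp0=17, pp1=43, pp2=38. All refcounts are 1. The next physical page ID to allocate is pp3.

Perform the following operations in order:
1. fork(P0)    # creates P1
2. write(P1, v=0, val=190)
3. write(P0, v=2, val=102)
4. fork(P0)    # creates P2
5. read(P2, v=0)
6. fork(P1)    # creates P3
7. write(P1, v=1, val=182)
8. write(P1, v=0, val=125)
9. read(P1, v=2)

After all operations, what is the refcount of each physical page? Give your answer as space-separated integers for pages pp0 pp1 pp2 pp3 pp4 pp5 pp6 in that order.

Answer: 2 3 2 1 2 1 1

Derivation:
Op 1: fork(P0) -> P1. 3 ppages; refcounts: pp0:2 pp1:2 pp2:2
Op 2: write(P1, v0, 190). refcount(pp0)=2>1 -> COPY to pp3. 4 ppages; refcounts: pp0:1 pp1:2 pp2:2 pp3:1
Op 3: write(P0, v2, 102). refcount(pp2)=2>1 -> COPY to pp4. 5 ppages; refcounts: pp0:1 pp1:2 pp2:1 pp3:1 pp4:1
Op 4: fork(P0) -> P2. 5 ppages; refcounts: pp0:2 pp1:3 pp2:1 pp3:1 pp4:2
Op 5: read(P2, v0) -> 17. No state change.
Op 6: fork(P1) -> P3. 5 ppages; refcounts: pp0:2 pp1:4 pp2:2 pp3:2 pp4:2
Op 7: write(P1, v1, 182). refcount(pp1)=4>1 -> COPY to pp5. 6 ppages; refcounts: pp0:2 pp1:3 pp2:2 pp3:2 pp4:2 pp5:1
Op 8: write(P1, v0, 125). refcount(pp3)=2>1 -> COPY to pp6. 7 ppages; refcounts: pp0:2 pp1:3 pp2:2 pp3:1 pp4:2 pp5:1 pp6:1
Op 9: read(P1, v2) -> 38. No state change.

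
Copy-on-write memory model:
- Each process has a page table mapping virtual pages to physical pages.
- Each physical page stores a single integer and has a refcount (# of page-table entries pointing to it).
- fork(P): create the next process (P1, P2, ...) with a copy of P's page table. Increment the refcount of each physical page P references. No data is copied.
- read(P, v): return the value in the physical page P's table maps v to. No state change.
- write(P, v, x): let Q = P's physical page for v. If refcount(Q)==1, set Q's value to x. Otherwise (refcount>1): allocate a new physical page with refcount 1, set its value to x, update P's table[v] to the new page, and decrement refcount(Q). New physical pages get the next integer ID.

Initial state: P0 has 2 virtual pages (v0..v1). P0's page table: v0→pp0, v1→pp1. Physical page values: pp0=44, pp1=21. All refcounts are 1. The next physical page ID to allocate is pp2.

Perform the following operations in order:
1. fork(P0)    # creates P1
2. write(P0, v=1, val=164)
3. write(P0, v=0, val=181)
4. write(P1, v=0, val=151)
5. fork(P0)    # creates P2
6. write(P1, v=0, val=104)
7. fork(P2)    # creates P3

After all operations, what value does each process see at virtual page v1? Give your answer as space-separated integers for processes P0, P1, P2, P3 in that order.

Op 1: fork(P0) -> P1. 2 ppages; refcounts: pp0:2 pp1:2
Op 2: write(P0, v1, 164). refcount(pp1)=2>1 -> COPY to pp2. 3 ppages; refcounts: pp0:2 pp1:1 pp2:1
Op 3: write(P0, v0, 181). refcount(pp0)=2>1 -> COPY to pp3. 4 ppages; refcounts: pp0:1 pp1:1 pp2:1 pp3:1
Op 4: write(P1, v0, 151). refcount(pp0)=1 -> write in place. 4 ppages; refcounts: pp0:1 pp1:1 pp2:1 pp3:1
Op 5: fork(P0) -> P2. 4 ppages; refcounts: pp0:1 pp1:1 pp2:2 pp3:2
Op 6: write(P1, v0, 104). refcount(pp0)=1 -> write in place. 4 ppages; refcounts: pp0:1 pp1:1 pp2:2 pp3:2
Op 7: fork(P2) -> P3. 4 ppages; refcounts: pp0:1 pp1:1 pp2:3 pp3:3
P0: v1 -> pp2 = 164
P1: v1 -> pp1 = 21
P2: v1 -> pp2 = 164
P3: v1 -> pp2 = 164

Answer: 164 21 164 164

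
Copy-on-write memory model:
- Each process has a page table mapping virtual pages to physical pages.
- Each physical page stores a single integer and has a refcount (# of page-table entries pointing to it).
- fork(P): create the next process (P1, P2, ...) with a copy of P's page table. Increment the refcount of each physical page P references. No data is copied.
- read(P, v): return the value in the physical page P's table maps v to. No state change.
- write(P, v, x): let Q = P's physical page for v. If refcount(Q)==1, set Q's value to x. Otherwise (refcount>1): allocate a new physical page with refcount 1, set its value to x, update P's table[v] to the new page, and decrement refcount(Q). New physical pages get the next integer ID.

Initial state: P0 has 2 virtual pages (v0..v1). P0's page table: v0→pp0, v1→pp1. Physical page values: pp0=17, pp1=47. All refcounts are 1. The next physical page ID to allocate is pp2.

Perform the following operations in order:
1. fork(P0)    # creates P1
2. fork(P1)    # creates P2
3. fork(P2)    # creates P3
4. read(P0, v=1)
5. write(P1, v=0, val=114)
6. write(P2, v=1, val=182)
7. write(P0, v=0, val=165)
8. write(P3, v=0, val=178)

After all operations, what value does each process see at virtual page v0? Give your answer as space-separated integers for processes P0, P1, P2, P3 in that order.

Op 1: fork(P0) -> P1. 2 ppages; refcounts: pp0:2 pp1:2
Op 2: fork(P1) -> P2. 2 ppages; refcounts: pp0:3 pp1:3
Op 3: fork(P2) -> P3. 2 ppages; refcounts: pp0:4 pp1:4
Op 4: read(P0, v1) -> 47. No state change.
Op 5: write(P1, v0, 114). refcount(pp0)=4>1 -> COPY to pp2. 3 ppages; refcounts: pp0:3 pp1:4 pp2:1
Op 6: write(P2, v1, 182). refcount(pp1)=4>1 -> COPY to pp3. 4 ppages; refcounts: pp0:3 pp1:3 pp2:1 pp3:1
Op 7: write(P0, v0, 165). refcount(pp0)=3>1 -> COPY to pp4. 5 ppages; refcounts: pp0:2 pp1:3 pp2:1 pp3:1 pp4:1
Op 8: write(P3, v0, 178). refcount(pp0)=2>1 -> COPY to pp5. 6 ppages; refcounts: pp0:1 pp1:3 pp2:1 pp3:1 pp4:1 pp5:1
P0: v0 -> pp4 = 165
P1: v0 -> pp2 = 114
P2: v0 -> pp0 = 17
P3: v0 -> pp5 = 178

Answer: 165 114 17 178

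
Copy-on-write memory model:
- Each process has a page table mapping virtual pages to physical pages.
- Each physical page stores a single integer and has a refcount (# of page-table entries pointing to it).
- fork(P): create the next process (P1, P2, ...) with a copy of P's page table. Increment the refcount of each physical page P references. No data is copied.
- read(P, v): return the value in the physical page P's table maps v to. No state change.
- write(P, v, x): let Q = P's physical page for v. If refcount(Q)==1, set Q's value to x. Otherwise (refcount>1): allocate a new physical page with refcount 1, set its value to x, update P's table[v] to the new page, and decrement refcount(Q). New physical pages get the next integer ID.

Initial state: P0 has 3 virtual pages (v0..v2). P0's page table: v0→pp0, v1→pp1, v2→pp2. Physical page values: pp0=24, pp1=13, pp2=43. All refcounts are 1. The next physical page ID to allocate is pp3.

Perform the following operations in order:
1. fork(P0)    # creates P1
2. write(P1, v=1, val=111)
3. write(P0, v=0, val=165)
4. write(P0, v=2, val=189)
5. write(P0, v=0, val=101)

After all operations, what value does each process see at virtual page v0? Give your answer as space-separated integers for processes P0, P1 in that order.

Answer: 101 24

Derivation:
Op 1: fork(P0) -> P1. 3 ppages; refcounts: pp0:2 pp1:2 pp2:2
Op 2: write(P1, v1, 111). refcount(pp1)=2>1 -> COPY to pp3. 4 ppages; refcounts: pp0:2 pp1:1 pp2:2 pp3:1
Op 3: write(P0, v0, 165). refcount(pp0)=2>1 -> COPY to pp4. 5 ppages; refcounts: pp0:1 pp1:1 pp2:2 pp3:1 pp4:1
Op 4: write(P0, v2, 189). refcount(pp2)=2>1 -> COPY to pp5. 6 ppages; refcounts: pp0:1 pp1:1 pp2:1 pp3:1 pp4:1 pp5:1
Op 5: write(P0, v0, 101). refcount(pp4)=1 -> write in place. 6 ppages; refcounts: pp0:1 pp1:1 pp2:1 pp3:1 pp4:1 pp5:1
P0: v0 -> pp4 = 101
P1: v0 -> pp0 = 24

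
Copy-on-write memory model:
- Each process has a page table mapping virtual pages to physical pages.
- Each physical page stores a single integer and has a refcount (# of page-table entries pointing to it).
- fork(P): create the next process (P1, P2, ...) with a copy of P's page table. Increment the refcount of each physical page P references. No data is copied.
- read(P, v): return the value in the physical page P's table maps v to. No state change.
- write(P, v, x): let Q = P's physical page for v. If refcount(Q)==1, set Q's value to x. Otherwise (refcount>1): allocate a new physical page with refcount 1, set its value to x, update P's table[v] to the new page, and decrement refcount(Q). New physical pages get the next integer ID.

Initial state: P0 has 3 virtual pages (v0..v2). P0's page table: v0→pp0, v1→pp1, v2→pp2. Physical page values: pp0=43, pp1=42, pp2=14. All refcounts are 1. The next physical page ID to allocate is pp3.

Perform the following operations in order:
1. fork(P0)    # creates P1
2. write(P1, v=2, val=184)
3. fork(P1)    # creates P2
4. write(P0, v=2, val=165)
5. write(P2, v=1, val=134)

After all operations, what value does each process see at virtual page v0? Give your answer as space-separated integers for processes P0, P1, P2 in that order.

Op 1: fork(P0) -> P1. 3 ppages; refcounts: pp0:2 pp1:2 pp2:2
Op 2: write(P1, v2, 184). refcount(pp2)=2>1 -> COPY to pp3. 4 ppages; refcounts: pp0:2 pp1:2 pp2:1 pp3:1
Op 3: fork(P1) -> P2. 4 ppages; refcounts: pp0:3 pp1:3 pp2:1 pp3:2
Op 4: write(P0, v2, 165). refcount(pp2)=1 -> write in place. 4 ppages; refcounts: pp0:3 pp1:3 pp2:1 pp3:2
Op 5: write(P2, v1, 134). refcount(pp1)=3>1 -> COPY to pp4. 5 ppages; refcounts: pp0:3 pp1:2 pp2:1 pp3:2 pp4:1
P0: v0 -> pp0 = 43
P1: v0 -> pp0 = 43
P2: v0 -> pp0 = 43

Answer: 43 43 43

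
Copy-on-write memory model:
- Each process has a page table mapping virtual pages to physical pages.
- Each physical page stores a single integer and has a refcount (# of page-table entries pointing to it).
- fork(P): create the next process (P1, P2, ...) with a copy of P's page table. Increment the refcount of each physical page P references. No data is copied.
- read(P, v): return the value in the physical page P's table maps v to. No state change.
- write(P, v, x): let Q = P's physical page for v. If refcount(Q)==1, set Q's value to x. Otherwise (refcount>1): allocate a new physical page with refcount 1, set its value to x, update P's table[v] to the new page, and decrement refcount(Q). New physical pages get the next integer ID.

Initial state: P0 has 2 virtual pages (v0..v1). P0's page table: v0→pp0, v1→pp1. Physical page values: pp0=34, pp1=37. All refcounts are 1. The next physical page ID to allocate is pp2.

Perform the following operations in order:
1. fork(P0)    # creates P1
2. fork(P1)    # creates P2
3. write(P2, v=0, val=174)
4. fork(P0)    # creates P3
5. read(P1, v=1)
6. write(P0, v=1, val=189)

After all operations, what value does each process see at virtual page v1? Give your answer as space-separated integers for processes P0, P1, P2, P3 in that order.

Op 1: fork(P0) -> P1. 2 ppages; refcounts: pp0:2 pp1:2
Op 2: fork(P1) -> P2. 2 ppages; refcounts: pp0:3 pp1:3
Op 3: write(P2, v0, 174). refcount(pp0)=3>1 -> COPY to pp2. 3 ppages; refcounts: pp0:2 pp1:3 pp2:1
Op 4: fork(P0) -> P3. 3 ppages; refcounts: pp0:3 pp1:4 pp2:1
Op 5: read(P1, v1) -> 37. No state change.
Op 6: write(P0, v1, 189). refcount(pp1)=4>1 -> COPY to pp3. 4 ppages; refcounts: pp0:3 pp1:3 pp2:1 pp3:1
P0: v1 -> pp3 = 189
P1: v1 -> pp1 = 37
P2: v1 -> pp1 = 37
P3: v1 -> pp1 = 37

Answer: 189 37 37 37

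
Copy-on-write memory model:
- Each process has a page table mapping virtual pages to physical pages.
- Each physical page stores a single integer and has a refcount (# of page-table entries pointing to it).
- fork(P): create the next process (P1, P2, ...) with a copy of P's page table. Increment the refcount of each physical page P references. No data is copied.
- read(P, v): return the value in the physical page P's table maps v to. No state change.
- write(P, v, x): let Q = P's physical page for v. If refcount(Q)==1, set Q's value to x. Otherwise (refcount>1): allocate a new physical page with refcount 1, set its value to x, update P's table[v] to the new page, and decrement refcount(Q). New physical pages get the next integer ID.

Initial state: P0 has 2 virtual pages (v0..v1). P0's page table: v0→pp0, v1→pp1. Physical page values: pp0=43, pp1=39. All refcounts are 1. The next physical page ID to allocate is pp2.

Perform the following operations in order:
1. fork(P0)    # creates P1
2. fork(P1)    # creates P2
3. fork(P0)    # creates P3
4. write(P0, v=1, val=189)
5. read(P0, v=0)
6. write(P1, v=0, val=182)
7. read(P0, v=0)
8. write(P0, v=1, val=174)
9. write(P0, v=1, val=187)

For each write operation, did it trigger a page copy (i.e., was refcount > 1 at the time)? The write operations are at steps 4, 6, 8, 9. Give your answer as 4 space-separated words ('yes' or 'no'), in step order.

Op 1: fork(P0) -> P1. 2 ppages; refcounts: pp0:2 pp1:2
Op 2: fork(P1) -> P2. 2 ppages; refcounts: pp0:3 pp1:3
Op 3: fork(P0) -> P3. 2 ppages; refcounts: pp0:4 pp1:4
Op 4: write(P0, v1, 189). refcount(pp1)=4>1 -> COPY to pp2. 3 ppages; refcounts: pp0:4 pp1:3 pp2:1
Op 5: read(P0, v0) -> 43. No state change.
Op 6: write(P1, v0, 182). refcount(pp0)=4>1 -> COPY to pp3. 4 ppages; refcounts: pp0:3 pp1:3 pp2:1 pp3:1
Op 7: read(P0, v0) -> 43. No state change.
Op 8: write(P0, v1, 174). refcount(pp2)=1 -> write in place. 4 ppages; refcounts: pp0:3 pp1:3 pp2:1 pp3:1
Op 9: write(P0, v1, 187). refcount(pp2)=1 -> write in place. 4 ppages; refcounts: pp0:3 pp1:3 pp2:1 pp3:1

yes yes no no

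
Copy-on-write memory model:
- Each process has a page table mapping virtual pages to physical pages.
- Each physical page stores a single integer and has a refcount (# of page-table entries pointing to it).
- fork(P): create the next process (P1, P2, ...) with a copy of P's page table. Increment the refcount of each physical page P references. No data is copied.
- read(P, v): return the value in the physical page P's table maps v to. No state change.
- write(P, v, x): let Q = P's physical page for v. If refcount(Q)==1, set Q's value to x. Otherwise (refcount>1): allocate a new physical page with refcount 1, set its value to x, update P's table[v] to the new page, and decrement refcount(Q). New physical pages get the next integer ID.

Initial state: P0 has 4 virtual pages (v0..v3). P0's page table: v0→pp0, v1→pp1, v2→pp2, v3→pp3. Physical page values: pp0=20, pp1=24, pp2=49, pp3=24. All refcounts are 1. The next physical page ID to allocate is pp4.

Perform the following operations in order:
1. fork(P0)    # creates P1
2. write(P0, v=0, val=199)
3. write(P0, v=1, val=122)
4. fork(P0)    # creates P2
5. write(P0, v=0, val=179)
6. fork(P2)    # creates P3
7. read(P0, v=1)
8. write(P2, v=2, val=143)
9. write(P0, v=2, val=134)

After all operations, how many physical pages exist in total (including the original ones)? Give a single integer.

Op 1: fork(P0) -> P1. 4 ppages; refcounts: pp0:2 pp1:2 pp2:2 pp3:2
Op 2: write(P0, v0, 199). refcount(pp0)=2>1 -> COPY to pp4. 5 ppages; refcounts: pp0:1 pp1:2 pp2:2 pp3:2 pp4:1
Op 3: write(P0, v1, 122). refcount(pp1)=2>1 -> COPY to pp5. 6 ppages; refcounts: pp0:1 pp1:1 pp2:2 pp3:2 pp4:1 pp5:1
Op 4: fork(P0) -> P2. 6 ppages; refcounts: pp0:1 pp1:1 pp2:3 pp3:3 pp4:2 pp5:2
Op 5: write(P0, v0, 179). refcount(pp4)=2>1 -> COPY to pp6. 7 ppages; refcounts: pp0:1 pp1:1 pp2:3 pp3:3 pp4:1 pp5:2 pp6:1
Op 6: fork(P2) -> P3. 7 ppages; refcounts: pp0:1 pp1:1 pp2:4 pp3:4 pp4:2 pp5:3 pp6:1
Op 7: read(P0, v1) -> 122. No state change.
Op 8: write(P2, v2, 143). refcount(pp2)=4>1 -> COPY to pp7. 8 ppages; refcounts: pp0:1 pp1:1 pp2:3 pp3:4 pp4:2 pp5:3 pp6:1 pp7:1
Op 9: write(P0, v2, 134). refcount(pp2)=3>1 -> COPY to pp8. 9 ppages; refcounts: pp0:1 pp1:1 pp2:2 pp3:4 pp4:2 pp5:3 pp6:1 pp7:1 pp8:1

Answer: 9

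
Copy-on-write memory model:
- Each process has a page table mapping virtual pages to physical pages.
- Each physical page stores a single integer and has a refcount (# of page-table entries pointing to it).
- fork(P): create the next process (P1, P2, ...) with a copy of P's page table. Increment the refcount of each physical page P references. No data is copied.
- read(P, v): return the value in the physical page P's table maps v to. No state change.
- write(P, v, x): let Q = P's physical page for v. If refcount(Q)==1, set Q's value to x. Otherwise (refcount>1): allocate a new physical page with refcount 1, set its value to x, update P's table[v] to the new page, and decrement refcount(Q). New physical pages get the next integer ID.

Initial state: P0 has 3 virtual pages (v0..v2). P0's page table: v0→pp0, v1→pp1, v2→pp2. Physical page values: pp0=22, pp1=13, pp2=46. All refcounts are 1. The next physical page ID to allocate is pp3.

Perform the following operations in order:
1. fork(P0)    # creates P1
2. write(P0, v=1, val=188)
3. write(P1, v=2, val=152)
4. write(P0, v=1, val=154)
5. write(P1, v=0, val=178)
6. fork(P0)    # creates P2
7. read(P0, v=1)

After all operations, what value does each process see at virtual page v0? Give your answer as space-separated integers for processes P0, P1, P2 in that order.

Answer: 22 178 22

Derivation:
Op 1: fork(P0) -> P1. 3 ppages; refcounts: pp0:2 pp1:2 pp2:2
Op 2: write(P0, v1, 188). refcount(pp1)=2>1 -> COPY to pp3. 4 ppages; refcounts: pp0:2 pp1:1 pp2:2 pp3:1
Op 3: write(P1, v2, 152). refcount(pp2)=2>1 -> COPY to pp4. 5 ppages; refcounts: pp0:2 pp1:1 pp2:1 pp3:1 pp4:1
Op 4: write(P0, v1, 154). refcount(pp3)=1 -> write in place. 5 ppages; refcounts: pp0:2 pp1:1 pp2:1 pp3:1 pp4:1
Op 5: write(P1, v0, 178). refcount(pp0)=2>1 -> COPY to pp5. 6 ppages; refcounts: pp0:1 pp1:1 pp2:1 pp3:1 pp4:1 pp5:1
Op 6: fork(P0) -> P2. 6 ppages; refcounts: pp0:2 pp1:1 pp2:2 pp3:2 pp4:1 pp5:1
Op 7: read(P0, v1) -> 154. No state change.
P0: v0 -> pp0 = 22
P1: v0 -> pp5 = 178
P2: v0 -> pp0 = 22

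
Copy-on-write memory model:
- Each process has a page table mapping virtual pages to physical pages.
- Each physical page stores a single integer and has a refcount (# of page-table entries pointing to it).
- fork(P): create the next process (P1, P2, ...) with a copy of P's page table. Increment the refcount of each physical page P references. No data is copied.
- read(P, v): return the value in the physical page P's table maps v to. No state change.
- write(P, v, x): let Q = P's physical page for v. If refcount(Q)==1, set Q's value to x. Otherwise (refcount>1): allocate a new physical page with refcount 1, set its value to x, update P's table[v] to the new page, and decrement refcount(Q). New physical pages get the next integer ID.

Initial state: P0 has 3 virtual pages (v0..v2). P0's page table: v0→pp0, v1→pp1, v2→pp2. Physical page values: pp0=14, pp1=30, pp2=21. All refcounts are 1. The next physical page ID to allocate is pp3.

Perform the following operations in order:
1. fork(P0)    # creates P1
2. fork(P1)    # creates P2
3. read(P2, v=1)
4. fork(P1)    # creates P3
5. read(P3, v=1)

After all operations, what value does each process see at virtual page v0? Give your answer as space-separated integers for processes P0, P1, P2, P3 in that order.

Answer: 14 14 14 14

Derivation:
Op 1: fork(P0) -> P1. 3 ppages; refcounts: pp0:2 pp1:2 pp2:2
Op 2: fork(P1) -> P2. 3 ppages; refcounts: pp0:3 pp1:3 pp2:3
Op 3: read(P2, v1) -> 30. No state change.
Op 4: fork(P1) -> P3. 3 ppages; refcounts: pp0:4 pp1:4 pp2:4
Op 5: read(P3, v1) -> 30. No state change.
P0: v0 -> pp0 = 14
P1: v0 -> pp0 = 14
P2: v0 -> pp0 = 14
P3: v0 -> pp0 = 14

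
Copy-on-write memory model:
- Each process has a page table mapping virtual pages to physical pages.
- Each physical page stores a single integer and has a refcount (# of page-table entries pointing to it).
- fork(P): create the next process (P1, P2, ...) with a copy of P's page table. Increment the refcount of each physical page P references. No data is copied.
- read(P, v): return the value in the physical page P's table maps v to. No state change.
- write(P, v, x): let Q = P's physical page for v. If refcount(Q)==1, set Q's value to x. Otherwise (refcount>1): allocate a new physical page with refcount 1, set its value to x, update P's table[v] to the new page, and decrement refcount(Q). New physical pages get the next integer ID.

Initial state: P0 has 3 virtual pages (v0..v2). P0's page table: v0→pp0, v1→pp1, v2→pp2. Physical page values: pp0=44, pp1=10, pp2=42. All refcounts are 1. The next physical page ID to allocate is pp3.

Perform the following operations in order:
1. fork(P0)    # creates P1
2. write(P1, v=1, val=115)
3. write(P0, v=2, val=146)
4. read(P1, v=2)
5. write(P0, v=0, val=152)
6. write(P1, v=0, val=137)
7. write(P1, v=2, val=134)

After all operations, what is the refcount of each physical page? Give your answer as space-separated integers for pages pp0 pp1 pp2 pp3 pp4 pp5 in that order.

Answer: 1 1 1 1 1 1

Derivation:
Op 1: fork(P0) -> P1. 3 ppages; refcounts: pp0:2 pp1:2 pp2:2
Op 2: write(P1, v1, 115). refcount(pp1)=2>1 -> COPY to pp3. 4 ppages; refcounts: pp0:2 pp1:1 pp2:2 pp3:1
Op 3: write(P0, v2, 146). refcount(pp2)=2>1 -> COPY to pp4. 5 ppages; refcounts: pp0:2 pp1:1 pp2:1 pp3:1 pp4:1
Op 4: read(P1, v2) -> 42. No state change.
Op 5: write(P0, v0, 152). refcount(pp0)=2>1 -> COPY to pp5. 6 ppages; refcounts: pp0:1 pp1:1 pp2:1 pp3:1 pp4:1 pp5:1
Op 6: write(P1, v0, 137). refcount(pp0)=1 -> write in place. 6 ppages; refcounts: pp0:1 pp1:1 pp2:1 pp3:1 pp4:1 pp5:1
Op 7: write(P1, v2, 134). refcount(pp2)=1 -> write in place. 6 ppages; refcounts: pp0:1 pp1:1 pp2:1 pp3:1 pp4:1 pp5:1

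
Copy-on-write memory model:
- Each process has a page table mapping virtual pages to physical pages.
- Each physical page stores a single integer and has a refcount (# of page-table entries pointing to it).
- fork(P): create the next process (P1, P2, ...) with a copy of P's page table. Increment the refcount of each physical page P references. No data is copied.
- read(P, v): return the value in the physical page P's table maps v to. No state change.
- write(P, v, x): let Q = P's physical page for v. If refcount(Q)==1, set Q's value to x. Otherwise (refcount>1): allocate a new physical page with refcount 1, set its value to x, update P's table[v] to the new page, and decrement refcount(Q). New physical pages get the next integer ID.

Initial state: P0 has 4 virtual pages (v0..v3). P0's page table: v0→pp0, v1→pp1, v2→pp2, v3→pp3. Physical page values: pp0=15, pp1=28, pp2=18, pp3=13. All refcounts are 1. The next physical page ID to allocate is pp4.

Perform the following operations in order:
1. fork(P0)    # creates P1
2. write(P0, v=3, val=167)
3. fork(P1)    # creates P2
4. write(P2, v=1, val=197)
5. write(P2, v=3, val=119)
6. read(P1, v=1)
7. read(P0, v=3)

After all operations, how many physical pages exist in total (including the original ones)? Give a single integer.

Answer: 7

Derivation:
Op 1: fork(P0) -> P1. 4 ppages; refcounts: pp0:2 pp1:2 pp2:2 pp3:2
Op 2: write(P0, v3, 167). refcount(pp3)=2>1 -> COPY to pp4. 5 ppages; refcounts: pp0:2 pp1:2 pp2:2 pp3:1 pp4:1
Op 3: fork(P1) -> P2. 5 ppages; refcounts: pp0:3 pp1:3 pp2:3 pp3:2 pp4:1
Op 4: write(P2, v1, 197). refcount(pp1)=3>1 -> COPY to pp5. 6 ppages; refcounts: pp0:3 pp1:2 pp2:3 pp3:2 pp4:1 pp5:1
Op 5: write(P2, v3, 119). refcount(pp3)=2>1 -> COPY to pp6. 7 ppages; refcounts: pp0:3 pp1:2 pp2:3 pp3:1 pp4:1 pp5:1 pp6:1
Op 6: read(P1, v1) -> 28. No state change.
Op 7: read(P0, v3) -> 167. No state change.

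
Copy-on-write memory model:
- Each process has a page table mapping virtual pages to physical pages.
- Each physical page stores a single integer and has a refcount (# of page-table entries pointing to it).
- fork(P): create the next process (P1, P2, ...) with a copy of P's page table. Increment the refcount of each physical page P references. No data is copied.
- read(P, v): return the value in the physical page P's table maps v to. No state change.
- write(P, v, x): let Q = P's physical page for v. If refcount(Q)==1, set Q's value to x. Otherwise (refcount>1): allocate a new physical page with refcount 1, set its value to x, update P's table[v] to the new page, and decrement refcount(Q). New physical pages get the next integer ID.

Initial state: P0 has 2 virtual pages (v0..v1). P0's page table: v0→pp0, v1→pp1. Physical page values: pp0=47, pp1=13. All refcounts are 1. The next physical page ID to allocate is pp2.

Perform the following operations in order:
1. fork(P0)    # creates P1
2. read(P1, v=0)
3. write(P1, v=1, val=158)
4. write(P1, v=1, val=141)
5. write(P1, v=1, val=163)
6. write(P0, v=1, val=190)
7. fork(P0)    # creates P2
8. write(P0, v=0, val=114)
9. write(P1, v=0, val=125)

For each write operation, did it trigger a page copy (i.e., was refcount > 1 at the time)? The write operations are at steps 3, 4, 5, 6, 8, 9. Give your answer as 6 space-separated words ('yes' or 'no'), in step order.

Op 1: fork(P0) -> P1. 2 ppages; refcounts: pp0:2 pp1:2
Op 2: read(P1, v0) -> 47. No state change.
Op 3: write(P1, v1, 158). refcount(pp1)=2>1 -> COPY to pp2. 3 ppages; refcounts: pp0:2 pp1:1 pp2:1
Op 4: write(P1, v1, 141). refcount(pp2)=1 -> write in place. 3 ppages; refcounts: pp0:2 pp1:1 pp2:1
Op 5: write(P1, v1, 163). refcount(pp2)=1 -> write in place. 3 ppages; refcounts: pp0:2 pp1:1 pp2:1
Op 6: write(P0, v1, 190). refcount(pp1)=1 -> write in place. 3 ppages; refcounts: pp0:2 pp1:1 pp2:1
Op 7: fork(P0) -> P2. 3 ppages; refcounts: pp0:3 pp1:2 pp2:1
Op 8: write(P0, v0, 114). refcount(pp0)=3>1 -> COPY to pp3. 4 ppages; refcounts: pp0:2 pp1:2 pp2:1 pp3:1
Op 9: write(P1, v0, 125). refcount(pp0)=2>1 -> COPY to pp4. 5 ppages; refcounts: pp0:1 pp1:2 pp2:1 pp3:1 pp4:1

yes no no no yes yes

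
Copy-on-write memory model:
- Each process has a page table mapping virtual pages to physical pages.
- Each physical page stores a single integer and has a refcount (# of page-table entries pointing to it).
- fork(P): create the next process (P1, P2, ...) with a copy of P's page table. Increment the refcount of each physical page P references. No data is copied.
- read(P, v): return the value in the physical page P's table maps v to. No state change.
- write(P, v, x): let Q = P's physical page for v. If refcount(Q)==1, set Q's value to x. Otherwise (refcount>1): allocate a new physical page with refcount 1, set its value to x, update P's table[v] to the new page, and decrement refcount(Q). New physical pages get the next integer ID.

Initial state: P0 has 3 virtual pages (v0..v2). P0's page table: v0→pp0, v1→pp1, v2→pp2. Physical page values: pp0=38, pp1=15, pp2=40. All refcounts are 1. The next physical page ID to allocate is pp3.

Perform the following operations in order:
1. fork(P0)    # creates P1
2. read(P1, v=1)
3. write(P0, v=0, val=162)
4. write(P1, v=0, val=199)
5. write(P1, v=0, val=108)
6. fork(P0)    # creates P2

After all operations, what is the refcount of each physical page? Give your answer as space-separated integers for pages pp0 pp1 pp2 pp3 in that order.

Op 1: fork(P0) -> P1. 3 ppages; refcounts: pp0:2 pp1:2 pp2:2
Op 2: read(P1, v1) -> 15. No state change.
Op 3: write(P0, v0, 162). refcount(pp0)=2>1 -> COPY to pp3. 4 ppages; refcounts: pp0:1 pp1:2 pp2:2 pp3:1
Op 4: write(P1, v0, 199). refcount(pp0)=1 -> write in place. 4 ppages; refcounts: pp0:1 pp1:2 pp2:2 pp3:1
Op 5: write(P1, v0, 108). refcount(pp0)=1 -> write in place. 4 ppages; refcounts: pp0:1 pp1:2 pp2:2 pp3:1
Op 6: fork(P0) -> P2. 4 ppages; refcounts: pp0:1 pp1:3 pp2:3 pp3:2

Answer: 1 3 3 2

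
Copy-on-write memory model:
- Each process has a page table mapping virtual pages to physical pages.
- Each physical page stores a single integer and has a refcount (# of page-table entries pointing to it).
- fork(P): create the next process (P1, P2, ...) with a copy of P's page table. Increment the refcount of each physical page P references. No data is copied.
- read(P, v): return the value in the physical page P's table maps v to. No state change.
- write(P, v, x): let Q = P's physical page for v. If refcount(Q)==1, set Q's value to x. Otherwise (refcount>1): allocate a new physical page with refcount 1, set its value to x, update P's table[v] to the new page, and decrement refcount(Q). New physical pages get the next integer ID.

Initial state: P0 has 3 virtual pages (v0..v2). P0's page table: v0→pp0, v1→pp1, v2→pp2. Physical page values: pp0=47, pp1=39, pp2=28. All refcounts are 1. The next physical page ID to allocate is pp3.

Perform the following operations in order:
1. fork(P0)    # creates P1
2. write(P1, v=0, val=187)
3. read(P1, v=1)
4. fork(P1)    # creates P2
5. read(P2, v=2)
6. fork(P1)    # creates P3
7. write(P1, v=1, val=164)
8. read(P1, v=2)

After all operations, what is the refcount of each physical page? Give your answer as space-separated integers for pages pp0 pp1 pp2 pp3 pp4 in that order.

Answer: 1 3 4 3 1

Derivation:
Op 1: fork(P0) -> P1. 3 ppages; refcounts: pp0:2 pp1:2 pp2:2
Op 2: write(P1, v0, 187). refcount(pp0)=2>1 -> COPY to pp3. 4 ppages; refcounts: pp0:1 pp1:2 pp2:2 pp3:1
Op 3: read(P1, v1) -> 39. No state change.
Op 4: fork(P1) -> P2. 4 ppages; refcounts: pp0:1 pp1:3 pp2:3 pp3:2
Op 5: read(P2, v2) -> 28. No state change.
Op 6: fork(P1) -> P3. 4 ppages; refcounts: pp0:1 pp1:4 pp2:4 pp3:3
Op 7: write(P1, v1, 164). refcount(pp1)=4>1 -> COPY to pp4. 5 ppages; refcounts: pp0:1 pp1:3 pp2:4 pp3:3 pp4:1
Op 8: read(P1, v2) -> 28. No state change.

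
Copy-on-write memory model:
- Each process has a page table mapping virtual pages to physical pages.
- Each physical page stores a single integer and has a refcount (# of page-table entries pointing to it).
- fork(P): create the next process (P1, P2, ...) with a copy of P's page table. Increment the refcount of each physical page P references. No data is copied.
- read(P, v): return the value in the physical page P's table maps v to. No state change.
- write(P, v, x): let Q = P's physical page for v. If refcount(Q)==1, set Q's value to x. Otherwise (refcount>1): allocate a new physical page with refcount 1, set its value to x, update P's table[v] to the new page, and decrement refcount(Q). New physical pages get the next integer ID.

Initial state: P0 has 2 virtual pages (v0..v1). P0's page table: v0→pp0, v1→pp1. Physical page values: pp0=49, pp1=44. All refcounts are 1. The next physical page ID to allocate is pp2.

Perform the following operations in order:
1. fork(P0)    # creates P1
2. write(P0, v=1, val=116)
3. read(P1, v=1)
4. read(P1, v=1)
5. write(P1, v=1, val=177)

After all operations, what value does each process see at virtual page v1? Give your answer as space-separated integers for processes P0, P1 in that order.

Answer: 116 177

Derivation:
Op 1: fork(P0) -> P1. 2 ppages; refcounts: pp0:2 pp1:2
Op 2: write(P0, v1, 116). refcount(pp1)=2>1 -> COPY to pp2. 3 ppages; refcounts: pp0:2 pp1:1 pp2:1
Op 3: read(P1, v1) -> 44. No state change.
Op 4: read(P1, v1) -> 44. No state change.
Op 5: write(P1, v1, 177). refcount(pp1)=1 -> write in place. 3 ppages; refcounts: pp0:2 pp1:1 pp2:1
P0: v1 -> pp2 = 116
P1: v1 -> pp1 = 177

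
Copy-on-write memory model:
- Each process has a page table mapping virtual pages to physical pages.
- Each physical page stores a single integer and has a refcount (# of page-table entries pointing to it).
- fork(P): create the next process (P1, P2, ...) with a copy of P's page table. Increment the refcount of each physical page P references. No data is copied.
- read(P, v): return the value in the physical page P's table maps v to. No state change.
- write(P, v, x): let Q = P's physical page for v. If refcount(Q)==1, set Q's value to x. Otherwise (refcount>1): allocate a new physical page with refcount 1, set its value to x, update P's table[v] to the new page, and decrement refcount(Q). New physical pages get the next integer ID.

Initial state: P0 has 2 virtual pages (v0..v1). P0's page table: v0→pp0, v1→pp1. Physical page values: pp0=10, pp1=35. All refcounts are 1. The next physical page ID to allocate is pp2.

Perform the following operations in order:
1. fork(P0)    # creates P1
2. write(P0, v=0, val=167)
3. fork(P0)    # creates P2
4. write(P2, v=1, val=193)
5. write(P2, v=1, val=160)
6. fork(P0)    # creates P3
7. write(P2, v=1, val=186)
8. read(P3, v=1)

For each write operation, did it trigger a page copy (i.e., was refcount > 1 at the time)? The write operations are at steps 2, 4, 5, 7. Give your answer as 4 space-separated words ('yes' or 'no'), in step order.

Op 1: fork(P0) -> P1. 2 ppages; refcounts: pp0:2 pp1:2
Op 2: write(P0, v0, 167). refcount(pp0)=2>1 -> COPY to pp2. 3 ppages; refcounts: pp0:1 pp1:2 pp2:1
Op 3: fork(P0) -> P2. 3 ppages; refcounts: pp0:1 pp1:3 pp2:2
Op 4: write(P2, v1, 193). refcount(pp1)=3>1 -> COPY to pp3. 4 ppages; refcounts: pp0:1 pp1:2 pp2:2 pp3:1
Op 5: write(P2, v1, 160). refcount(pp3)=1 -> write in place. 4 ppages; refcounts: pp0:1 pp1:2 pp2:2 pp3:1
Op 6: fork(P0) -> P3. 4 ppages; refcounts: pp0:1 pp1:3 pp2:3 pp3:1
Op 7: write(P2, v1, 186). refcount(pp3)=1 -> write in place. 4 ppages; refcounts: pp0:1 pp1:3 pp2:3 pp3:1
Op 8: read(P3, v1) -> 35. No state change.

yes yes no no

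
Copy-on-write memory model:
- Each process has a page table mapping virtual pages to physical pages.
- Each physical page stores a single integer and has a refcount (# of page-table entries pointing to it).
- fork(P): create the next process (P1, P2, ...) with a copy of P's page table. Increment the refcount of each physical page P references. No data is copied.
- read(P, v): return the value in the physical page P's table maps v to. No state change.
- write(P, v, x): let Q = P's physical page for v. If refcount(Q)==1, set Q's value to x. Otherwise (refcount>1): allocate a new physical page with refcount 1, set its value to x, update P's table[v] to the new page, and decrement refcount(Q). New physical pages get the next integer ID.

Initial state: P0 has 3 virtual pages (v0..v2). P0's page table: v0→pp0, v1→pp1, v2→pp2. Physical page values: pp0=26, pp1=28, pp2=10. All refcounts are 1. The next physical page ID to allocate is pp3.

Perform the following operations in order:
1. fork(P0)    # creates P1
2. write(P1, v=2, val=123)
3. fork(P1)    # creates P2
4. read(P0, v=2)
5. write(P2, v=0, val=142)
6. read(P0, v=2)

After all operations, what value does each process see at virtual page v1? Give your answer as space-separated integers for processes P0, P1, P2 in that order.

Answer: 28 28 28

Derivation:
Op 1: fork(P0) -> P1. 3 ppages; refcounts: pp0:2 pp1:2 pp2:2
Op 2: write(P1, v2, 123). refcount(pp2)=2>1 -> COPY to pp3. 4 ppages; refcounts: pp0:2 pp1:2 pp2:1 pp3:1
Op 3: fork(P1) -> P2. 4 ppages; refcounts: pp0:3 pp1:3 pp2:1 pp3:2
Op 4: read(P0, v2) -> 10. No state change.
Op 5: write(P2, v0, 142). refcount(pp0)=3>1 -> COPY to pp4. 5 ppages; refcounts: pp0:2 pp1:3 pp2:1 pp3:2 pp4:1
Op 6: read(P0, v2) -> 10. No state change.
P0: v1 -> pp1 = 28
P1: v1 -> pp1 = 28
P2: v1 -> pp1 = 28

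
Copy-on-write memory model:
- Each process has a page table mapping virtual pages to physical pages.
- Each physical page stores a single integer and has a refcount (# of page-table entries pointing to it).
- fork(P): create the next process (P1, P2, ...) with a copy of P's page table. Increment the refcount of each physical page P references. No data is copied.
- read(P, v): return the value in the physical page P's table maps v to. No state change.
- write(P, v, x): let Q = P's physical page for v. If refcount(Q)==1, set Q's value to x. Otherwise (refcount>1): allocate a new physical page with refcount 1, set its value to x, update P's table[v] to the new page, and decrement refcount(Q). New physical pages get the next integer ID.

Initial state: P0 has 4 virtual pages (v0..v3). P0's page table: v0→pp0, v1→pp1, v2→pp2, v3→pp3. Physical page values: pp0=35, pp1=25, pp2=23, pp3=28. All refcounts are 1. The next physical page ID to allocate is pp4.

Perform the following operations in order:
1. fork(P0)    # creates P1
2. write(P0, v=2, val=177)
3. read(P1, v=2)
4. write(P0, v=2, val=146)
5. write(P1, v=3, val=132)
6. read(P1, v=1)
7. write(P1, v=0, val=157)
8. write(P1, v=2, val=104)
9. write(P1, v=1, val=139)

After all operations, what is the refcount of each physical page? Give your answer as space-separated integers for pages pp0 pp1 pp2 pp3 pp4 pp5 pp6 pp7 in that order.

Answer: 1 1 1 1 1 1 1 1

Derivation:
Op 1: fork(P0) -> P1. 4 ppages; refcounts: pp0:2 pp1:2 pp2:2 pp3:2
Op 2: write(P0, v2, 177). refcount(pp2)=2>1 -> COPY to pp4. 5 ppages; refcounts: pp0:2 pp1:2 pp2:1 pp3:2 pp4:1
Op 3: read(P1, v2) -> 23. No state change.
Op 4: write(P0, v2, 146). refcount(pp4)=1 -> write in place. 5 ppages; refcounts: pp0:2 pp1:2 pp2:1 pp3:2 pp4:1
Op 5: write(P1, v3, 132). refcount(pp3)=2>1 -> COPY to pp5. 6 ppages; refcounts: pp0:2 pp1:2 pp2:1 pp3:1 pp4:1 pp5:1
Op 6: read(P1, v1) -> 25. No state change.
Op 7: write(P1, v0, 157). refcount(pp0)=2>1 -> COPY to pp6. 7 ppages; refcounts: pp0:1 pp1:2 pp2:1 pp3:1 pp4:1 pp5:1 pp6:1
Op 8: write(P1, v2, 104). refcount(pp2)=1 -> write in place. 7 ppages; refcounts: pp0:1 pp1:2 pp2:1 pp3:1 pp4:1 pp5:1 pp6:1
Op 9: write(P1, v1, 139). refcount(pp1)=2>1 -> COPY to pp7. 8 ppages; refcounts: pp0:1 pp1:1 pp2:1 pp3:1 pp4:1 pp5:1 pp6:1 pp7:1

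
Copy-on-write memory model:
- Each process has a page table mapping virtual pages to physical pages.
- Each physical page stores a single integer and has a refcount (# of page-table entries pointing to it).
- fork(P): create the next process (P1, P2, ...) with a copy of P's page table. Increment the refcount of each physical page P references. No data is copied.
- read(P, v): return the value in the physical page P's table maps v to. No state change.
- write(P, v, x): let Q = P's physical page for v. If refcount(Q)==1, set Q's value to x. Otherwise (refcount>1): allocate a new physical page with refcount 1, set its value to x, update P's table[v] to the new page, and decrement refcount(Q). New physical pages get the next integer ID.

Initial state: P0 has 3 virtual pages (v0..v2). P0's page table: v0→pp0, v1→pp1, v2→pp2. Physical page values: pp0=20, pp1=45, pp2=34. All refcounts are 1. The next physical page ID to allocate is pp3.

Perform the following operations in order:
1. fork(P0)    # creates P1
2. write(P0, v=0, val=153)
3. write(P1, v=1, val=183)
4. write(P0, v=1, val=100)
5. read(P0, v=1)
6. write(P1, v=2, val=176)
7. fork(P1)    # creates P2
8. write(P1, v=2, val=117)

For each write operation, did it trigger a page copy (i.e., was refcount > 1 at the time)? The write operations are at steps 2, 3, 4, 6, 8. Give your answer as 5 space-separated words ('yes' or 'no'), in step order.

Op 1: fork(P0) -> P1. 3 ppages; refcounts: pp0:2 pp1:2 pp2:2
Op 2: write(P0, v0, 153). refcount(pp0)=2>1 -> COPY to pp3. 4 ppages; refcounts: pp0:1 pp1:2 pp2:2 pp3:1
Op 3: write(P1, v1, 183). refcount(pp1)=2>1 -> COPY to pp4. 5 ppages; refcounts: pp0:1 pp1:1 pp2:2 pp3:1 pp4:1
Op 4: write(P0, v1, 100). refcount(pp1)=1 -> write in place. 5 ppages; refcounts: pp0:1 pp1:1 pp2:2 pp3:1 pp4:1
Op 5: read(P0, v1) -> 100. No state change.
Op 6: write(P1, v2, 176). refcount(pp2)=2>1 -> COPY to pp5. 6 ppages; refcounts: pp0:1 pp1:1 pp2:1 pp3:1 pp4:1 pp5:1
Op 7: fork(P1) -> P2. 6 ppages; refcounts: pp0:2 pp1:1 pp2:1 pp3:1 pp4:2 pp5:2
Op 8: write(P1, v2, 117). refcount(pp5)=2>1 -> COPY to pp6. 7 ppages; refcounts: pp0:2 pp1:1 pp2:1 pp3:1 pp4:2 pp5:1 pp6:1

yes yes no yes yes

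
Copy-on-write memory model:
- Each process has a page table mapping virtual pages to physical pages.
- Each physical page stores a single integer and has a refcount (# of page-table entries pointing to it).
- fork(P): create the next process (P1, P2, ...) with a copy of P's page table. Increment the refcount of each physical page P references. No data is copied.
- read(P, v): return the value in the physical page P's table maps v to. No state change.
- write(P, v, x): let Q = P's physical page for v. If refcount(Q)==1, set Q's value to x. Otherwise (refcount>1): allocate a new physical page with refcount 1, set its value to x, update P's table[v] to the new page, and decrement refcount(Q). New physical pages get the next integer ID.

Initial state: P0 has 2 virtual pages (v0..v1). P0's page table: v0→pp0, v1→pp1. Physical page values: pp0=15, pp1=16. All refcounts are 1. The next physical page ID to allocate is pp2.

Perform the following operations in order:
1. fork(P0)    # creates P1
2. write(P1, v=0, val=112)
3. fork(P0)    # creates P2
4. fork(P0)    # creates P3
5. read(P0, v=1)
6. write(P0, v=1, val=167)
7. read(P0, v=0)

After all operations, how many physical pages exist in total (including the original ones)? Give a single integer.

Answer: 4

Derivation:
Op 1: fork(P0) -> P1. 2 ppages; refcounts: pp0:2 pp1:2
Op 2: write(P1, v0, 112). refcount(pp0)=2>1 -> COPY to pp2. 3 ppages; refcounts: pp0:1 pp1:2 pp2:1
Op 3: fork(P0) -> P2. 3 ppages; refcounts: pp0:2 pp1:3 pp2:1
Op 4: fork(P0) -> P3. 3 ppages; refcounts: pp0:3 pp1:4 pp2:1
Op 5: read(P0, v1) -> 16. No state change.
Op 6: write(P0, v1, 167). refcount(pp1)=4>1 -> COPY to pp3. 4 ppages; refcounts: pp0:3 pp1:3 pp2:1 pp3:1
Op 7: read(P0, v0) -> 15. No state change.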